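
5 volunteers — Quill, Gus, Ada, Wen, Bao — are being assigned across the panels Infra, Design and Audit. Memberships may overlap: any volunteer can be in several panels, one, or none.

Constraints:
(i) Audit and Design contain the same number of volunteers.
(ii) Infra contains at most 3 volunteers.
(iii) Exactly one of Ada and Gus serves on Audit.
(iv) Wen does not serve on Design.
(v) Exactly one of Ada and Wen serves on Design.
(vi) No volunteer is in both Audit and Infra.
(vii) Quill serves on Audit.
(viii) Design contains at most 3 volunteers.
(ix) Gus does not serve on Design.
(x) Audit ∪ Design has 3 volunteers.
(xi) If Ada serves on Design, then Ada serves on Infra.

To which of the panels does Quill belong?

From (iv): Wen ∉ Design.
From (vii): Quill ∈ Audit.
From (ix): Gus ∉ Design.
(v) (exactly one): Ada ∈ Design.
(vi) (disjoint): Quill ∉ Infra.
(xi): Ada ∈ Infra.
(vi) (disjoint): Ada ∉ Audit.
(iii) (exactly one): Gus ∈ Audit.
(vi) (disjoint): Gus ∉ Infra.
Suppose Quill ∉ Design: no assignment then satisfies all the clues, so Quill ∈ Design.

Quill: Audit, Design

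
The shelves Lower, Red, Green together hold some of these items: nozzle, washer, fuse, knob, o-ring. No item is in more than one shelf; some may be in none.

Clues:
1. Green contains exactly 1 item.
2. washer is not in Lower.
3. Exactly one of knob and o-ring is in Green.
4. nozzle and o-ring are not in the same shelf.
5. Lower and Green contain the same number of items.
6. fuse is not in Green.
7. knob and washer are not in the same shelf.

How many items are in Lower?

1

From (2): washer ∉ Lower.
From (6): fuse ∉ Green.
Suppose nozzle ∈ Green: no assignment then satisfies all the clues, so nozzle ∉ Green.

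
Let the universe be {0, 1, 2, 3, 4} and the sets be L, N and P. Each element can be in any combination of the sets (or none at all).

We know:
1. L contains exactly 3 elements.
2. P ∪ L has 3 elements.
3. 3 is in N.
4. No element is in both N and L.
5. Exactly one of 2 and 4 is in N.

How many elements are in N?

2

From (3): 3 ∈ N.
(4) (disjoint): 3 ∉ L.
Suppose 0 ∉ L: no assignment then satisfies all the clues, so 0 ∈ L.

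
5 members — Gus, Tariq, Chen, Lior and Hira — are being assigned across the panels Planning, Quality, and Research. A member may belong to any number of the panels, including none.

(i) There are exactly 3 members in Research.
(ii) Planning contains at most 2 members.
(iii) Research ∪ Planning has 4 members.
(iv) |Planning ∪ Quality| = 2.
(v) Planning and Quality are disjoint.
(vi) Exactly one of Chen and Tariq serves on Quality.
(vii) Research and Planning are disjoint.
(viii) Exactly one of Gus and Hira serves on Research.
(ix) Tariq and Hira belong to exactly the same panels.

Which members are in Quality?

Quality = {Chen}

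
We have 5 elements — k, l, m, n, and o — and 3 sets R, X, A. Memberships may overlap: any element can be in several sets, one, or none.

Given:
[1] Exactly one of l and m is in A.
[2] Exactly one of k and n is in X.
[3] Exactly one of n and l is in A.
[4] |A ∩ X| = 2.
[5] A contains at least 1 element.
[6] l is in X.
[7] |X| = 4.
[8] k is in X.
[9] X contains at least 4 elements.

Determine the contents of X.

X = {k, l, m, o}

From (6): l ∈ X.
From (8): k ∈ X.
(2) (exactly one): n ∉ X.
(7): only 4 candidates remain for X, so all are in.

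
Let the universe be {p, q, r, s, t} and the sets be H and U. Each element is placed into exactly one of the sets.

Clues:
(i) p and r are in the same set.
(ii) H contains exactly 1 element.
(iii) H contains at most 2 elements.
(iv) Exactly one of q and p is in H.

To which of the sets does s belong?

s: U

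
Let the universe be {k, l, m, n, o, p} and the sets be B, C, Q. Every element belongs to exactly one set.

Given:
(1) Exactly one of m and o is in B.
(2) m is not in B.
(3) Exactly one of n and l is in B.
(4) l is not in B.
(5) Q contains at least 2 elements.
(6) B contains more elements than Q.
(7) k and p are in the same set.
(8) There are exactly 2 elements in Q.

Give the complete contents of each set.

From (2): m ∉ B.
From (4): l ∉ B.
(1) (exactly one): o ∈ B.
(3) (exactly one): n ∈ B.
Suppose k ∉ B: no assignment then satisfies all the clues, so k ∈ B.

B = {k, n, o, p}; C = {}; Q = {l, m}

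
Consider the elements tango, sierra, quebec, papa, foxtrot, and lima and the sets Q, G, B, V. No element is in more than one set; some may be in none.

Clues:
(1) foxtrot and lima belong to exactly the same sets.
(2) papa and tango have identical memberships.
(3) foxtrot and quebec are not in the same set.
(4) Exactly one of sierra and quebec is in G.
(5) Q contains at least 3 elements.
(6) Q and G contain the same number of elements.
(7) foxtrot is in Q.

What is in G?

G = {papa, quebec, tango}

From (7): foxtrot ∈ Q.
(1): lima matches foxtrot: lima ∈ Q.
(3): quebec ∉ Q.
Suppose tango ∉ G: no assignment then satisfies all the clues, so tango ∈ G.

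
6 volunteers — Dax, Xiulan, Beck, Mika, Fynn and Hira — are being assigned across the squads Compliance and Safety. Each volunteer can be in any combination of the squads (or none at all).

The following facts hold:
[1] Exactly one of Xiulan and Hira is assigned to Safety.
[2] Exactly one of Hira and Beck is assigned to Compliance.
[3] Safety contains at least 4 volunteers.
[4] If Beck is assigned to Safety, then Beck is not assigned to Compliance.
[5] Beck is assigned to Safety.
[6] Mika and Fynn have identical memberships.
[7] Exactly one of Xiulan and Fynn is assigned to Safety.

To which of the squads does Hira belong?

Hira: Compliance, Safety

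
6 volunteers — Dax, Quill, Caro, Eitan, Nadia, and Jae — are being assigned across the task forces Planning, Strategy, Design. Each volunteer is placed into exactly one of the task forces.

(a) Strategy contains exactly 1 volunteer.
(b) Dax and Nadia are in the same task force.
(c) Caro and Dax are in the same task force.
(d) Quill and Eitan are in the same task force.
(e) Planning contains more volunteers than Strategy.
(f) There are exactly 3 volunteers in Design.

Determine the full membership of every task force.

Planning = {Eitan, Quill}; Strategy = {Jae}; Design = {Caro, Dax, Nadia}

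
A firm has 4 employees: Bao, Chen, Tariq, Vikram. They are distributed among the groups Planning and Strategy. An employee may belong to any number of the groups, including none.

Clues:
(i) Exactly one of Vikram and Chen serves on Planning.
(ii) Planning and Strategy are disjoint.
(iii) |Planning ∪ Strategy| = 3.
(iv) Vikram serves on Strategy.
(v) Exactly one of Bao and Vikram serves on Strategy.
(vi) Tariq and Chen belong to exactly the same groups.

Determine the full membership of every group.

Planning = {Chen, Tariq}; Strategy = {Vikram}

From (iv): Vikram ∈ Strategy.
(ii) (disjoint): Vikram ∉ Planning.
(v) (exactly one): Bao ∉ Strategy.
(i) (exactly one): Chen ∈ Planning.
(ii) (disjoint): Chen ∉ Strategy.
(vi): Tariq matches Chen: Tariq ∈ Planning.
(vi): Tariq matches Chen: Tariq ∉ Strategy.
Suppose Bao ∈ Planning: no assignment then satisfies all the clues, so Bao ∉ Planning.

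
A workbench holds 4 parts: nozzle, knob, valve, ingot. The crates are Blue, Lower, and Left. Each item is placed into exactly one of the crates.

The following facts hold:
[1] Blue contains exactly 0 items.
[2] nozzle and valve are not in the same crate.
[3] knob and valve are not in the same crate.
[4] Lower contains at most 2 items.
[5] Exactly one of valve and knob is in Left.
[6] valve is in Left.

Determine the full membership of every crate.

From (6): valve ∈ Left.
(1): Blue already has 0, so the rest are out.
(2): nozzle ∉ Left.
(3): knob ∉ Left.
Only one crate left: nozzle ∈ Lower.
Only one crate left: knob ∈ Lower.
(4): Lower already has 2, so the rest are out.
Only one crate left: ingot ∈ Left.

Blue = {}; Lower = {knob, nozzle}; Left = {ingot, valve}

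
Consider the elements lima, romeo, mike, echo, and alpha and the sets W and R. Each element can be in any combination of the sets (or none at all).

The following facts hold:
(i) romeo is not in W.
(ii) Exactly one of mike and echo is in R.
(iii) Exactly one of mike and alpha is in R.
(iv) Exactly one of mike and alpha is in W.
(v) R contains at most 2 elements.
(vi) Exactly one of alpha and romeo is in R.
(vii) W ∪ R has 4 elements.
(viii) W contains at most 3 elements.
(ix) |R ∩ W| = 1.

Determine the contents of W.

W = {echo, lima, mike}

From (i): romeo ∉ W.
Suppose lima ∉ W: no assignment then satisfies all the clues, so lima ∈ W.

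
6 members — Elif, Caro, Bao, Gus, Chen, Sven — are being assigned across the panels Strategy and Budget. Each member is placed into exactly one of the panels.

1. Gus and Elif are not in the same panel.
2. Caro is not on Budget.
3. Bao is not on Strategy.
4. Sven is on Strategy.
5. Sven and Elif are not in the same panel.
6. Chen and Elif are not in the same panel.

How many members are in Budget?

2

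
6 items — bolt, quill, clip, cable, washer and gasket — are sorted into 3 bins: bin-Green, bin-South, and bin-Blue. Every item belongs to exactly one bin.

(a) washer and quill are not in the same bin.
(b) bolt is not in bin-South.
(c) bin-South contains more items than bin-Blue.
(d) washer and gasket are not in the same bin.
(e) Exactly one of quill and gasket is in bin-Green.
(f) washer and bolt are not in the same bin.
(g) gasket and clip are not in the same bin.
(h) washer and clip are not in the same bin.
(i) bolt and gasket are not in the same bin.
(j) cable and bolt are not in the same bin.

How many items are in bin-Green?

From (b): bolt ∉ bin-South.
Suppose bolt ∉ bin-Green: no assignment then satisfies all the clues, so bolt ∈ bin-Green.

3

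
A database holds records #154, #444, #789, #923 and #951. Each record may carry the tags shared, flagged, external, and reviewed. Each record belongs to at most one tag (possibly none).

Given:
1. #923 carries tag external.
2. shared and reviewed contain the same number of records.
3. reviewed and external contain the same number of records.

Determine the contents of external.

From (1): #923 ∈ external.
Suppose #154 ∈ external: no assignment then satisfies all the clues, so #154 ∉ external.

external = {#923}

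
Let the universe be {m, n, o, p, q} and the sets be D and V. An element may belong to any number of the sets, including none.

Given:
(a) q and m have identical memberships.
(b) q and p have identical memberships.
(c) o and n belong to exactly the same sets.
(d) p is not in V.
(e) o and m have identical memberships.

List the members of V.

V = {}

From (d): p ∉ V.
(b): q matches p: q ∉ V.
(a): m matches q: m ∉ V.
(e): o matches m: o ∉ V.
(c): n matches o: n ∉ V.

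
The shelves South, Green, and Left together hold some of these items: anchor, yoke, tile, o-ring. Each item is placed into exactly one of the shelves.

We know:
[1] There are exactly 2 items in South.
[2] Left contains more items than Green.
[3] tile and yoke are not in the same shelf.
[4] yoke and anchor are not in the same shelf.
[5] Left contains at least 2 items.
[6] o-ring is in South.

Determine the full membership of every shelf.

South = {o-ring, yoke}; Green = {}; Left = {anchor, tile}

From (6): o-ring ∈ South.
Suppose anchor ∈ South: no assignment then satisfies all the clues, so anchor ∉ South.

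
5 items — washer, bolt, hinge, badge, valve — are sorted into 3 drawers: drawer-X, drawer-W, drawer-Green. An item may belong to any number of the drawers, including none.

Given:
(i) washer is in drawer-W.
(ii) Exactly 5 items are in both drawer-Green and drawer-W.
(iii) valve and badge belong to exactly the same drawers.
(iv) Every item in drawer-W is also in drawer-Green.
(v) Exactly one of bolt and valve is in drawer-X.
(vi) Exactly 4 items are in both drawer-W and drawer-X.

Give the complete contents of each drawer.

From (i): washer ∈ drawer-W.
(iv) with washer ∈ drawer-W: washer ∈ drawer-Green.
Suppose washer ∉ drawer-X: no assignment then satisfies all the clues, so washer ∈ drawer-X.

drawer-X = {badge, hinge, valve, washer}; drawer-W = {badge, bolt, hinge, valve, washer}; drawer-Green = {badge, bolt, hinge, valve, washer}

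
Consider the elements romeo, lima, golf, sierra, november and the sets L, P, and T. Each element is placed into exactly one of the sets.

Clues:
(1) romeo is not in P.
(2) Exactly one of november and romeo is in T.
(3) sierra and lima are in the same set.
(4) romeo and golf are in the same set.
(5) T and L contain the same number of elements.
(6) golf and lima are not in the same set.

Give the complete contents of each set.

L = {lima, sierra}; P = {november}; T = {golf, romeo}

From (1): romeo ∉ P.
(4): golf matches romeo: golf ∉ P.
Suppose romeo ∈ L: no assignment then satisfies all the clues, so romeo ∉ L.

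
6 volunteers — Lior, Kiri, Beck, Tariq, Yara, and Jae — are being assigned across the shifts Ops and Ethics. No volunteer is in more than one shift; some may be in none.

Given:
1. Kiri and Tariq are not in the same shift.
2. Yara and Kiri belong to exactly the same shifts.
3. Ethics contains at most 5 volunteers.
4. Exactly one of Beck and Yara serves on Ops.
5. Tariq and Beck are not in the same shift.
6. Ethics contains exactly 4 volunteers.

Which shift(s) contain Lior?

Lior: Ethics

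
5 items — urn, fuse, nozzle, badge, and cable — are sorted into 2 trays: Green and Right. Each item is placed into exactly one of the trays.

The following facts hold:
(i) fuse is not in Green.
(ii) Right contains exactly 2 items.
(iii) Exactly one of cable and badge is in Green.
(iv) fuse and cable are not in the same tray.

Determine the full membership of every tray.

From (i): fuse ∉ Green.
Only one tray left: fuse ∈ Right.
(iv): cable ∉ Right.
Only one tray left: cable ∈ Green.
(iii) (exactly one): badge ∉ Green.
Only one tray left: badge ∈ Right.
(ii): Right already has 2, so the rest are out.
Only one tray left: urn ∈ Green.
Only one tray left: nozzle ∈ Green.

Green = {cable, nozzle, urn}; Right = {badge, fuse}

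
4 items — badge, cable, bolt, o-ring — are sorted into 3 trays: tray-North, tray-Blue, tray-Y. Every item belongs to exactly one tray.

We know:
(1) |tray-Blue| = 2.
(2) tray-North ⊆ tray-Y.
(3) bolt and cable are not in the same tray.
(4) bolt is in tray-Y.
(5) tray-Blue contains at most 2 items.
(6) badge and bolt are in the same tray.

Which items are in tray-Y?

From (4): bolt ∈ tray-Y.
(3): cable ∉ tray-Y.
(6): badge matches bolt: badge ∉ tray-North.
(6): badge matches bolt: badge ∉ tray-Blue.
(6): badge matches bolt: badge ∈ tray-Y.
(1): only 2 candidates remain for tray-Blue, so all are in.

tray-Y = {badge, bolt}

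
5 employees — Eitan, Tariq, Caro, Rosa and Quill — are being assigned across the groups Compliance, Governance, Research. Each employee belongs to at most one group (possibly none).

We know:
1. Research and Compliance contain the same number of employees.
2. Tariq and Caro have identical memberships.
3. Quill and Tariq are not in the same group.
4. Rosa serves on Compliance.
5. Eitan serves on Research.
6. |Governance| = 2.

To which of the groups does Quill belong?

Quill: none

From (4): Rosa ∈ Compliance.
From (5): Eitan ∈ Research.
Suppose Quill ∈ Compliance: no assignment then satisfies all the clues, so Quill ∉ Compliance.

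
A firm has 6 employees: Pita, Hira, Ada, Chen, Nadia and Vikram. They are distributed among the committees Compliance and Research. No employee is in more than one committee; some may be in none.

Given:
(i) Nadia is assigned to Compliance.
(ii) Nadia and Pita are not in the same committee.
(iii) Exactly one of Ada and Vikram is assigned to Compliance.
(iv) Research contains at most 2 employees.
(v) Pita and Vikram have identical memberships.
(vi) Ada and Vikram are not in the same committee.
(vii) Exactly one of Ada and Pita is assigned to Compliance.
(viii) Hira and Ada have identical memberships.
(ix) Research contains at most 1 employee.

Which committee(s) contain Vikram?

Vikram: none

From (i): Nadia ∈ Compliance.
(ii): Pita ∉ Compliance.
(v): Vikram matches Pita: Vikram ∉ Compliance.
(vii) (exactly one): Ada ∈ Compliance.
(viii): Hira matches Ada: Hira ∈ Compliance.
Suppose Vikram ∈ Research: no assignment then satisfies all the clues, so Vikram ∉ Research.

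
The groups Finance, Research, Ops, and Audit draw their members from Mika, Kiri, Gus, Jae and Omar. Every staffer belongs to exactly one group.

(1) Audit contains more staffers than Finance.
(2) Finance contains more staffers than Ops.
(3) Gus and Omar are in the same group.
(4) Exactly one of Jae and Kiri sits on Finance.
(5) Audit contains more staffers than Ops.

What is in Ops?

Ops = {}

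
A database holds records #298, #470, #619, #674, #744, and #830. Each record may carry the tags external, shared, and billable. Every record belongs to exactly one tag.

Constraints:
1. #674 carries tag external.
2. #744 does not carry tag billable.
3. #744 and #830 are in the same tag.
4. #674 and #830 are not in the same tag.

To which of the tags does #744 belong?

#744: shared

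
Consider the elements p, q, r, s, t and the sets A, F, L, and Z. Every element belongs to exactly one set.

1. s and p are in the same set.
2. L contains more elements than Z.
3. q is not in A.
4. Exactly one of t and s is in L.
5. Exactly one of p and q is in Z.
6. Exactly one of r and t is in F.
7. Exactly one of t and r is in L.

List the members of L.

L = {p, r, s}

From (3): q ∉ A.
Suppose p ∉ L: no assignment then satisfies all the clues, so p ∈ L.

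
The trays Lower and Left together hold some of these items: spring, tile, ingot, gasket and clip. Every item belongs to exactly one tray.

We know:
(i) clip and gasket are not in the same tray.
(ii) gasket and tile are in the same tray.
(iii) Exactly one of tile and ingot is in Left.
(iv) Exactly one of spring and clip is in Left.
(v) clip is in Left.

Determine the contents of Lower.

From (v): clip ∈ Left.
(i): gasket ∉ Left.
(ii): tile matches gasket: tile ∉ Left.
(iii) (exactly one): ingot ∈ Left.
(iv) (exactly one): spring ∉ Left.
Only one tray left: spring ∈ Lower.
Only one tray left: tile ∈ Lower.
Only one tray left: gasket ∈ Lower.

Lower = {gasket, spring, tile}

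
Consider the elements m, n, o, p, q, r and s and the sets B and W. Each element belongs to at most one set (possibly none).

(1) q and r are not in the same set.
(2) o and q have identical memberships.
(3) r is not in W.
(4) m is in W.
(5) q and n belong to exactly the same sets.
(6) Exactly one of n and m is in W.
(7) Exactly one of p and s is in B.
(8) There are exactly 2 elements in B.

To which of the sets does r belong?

r: B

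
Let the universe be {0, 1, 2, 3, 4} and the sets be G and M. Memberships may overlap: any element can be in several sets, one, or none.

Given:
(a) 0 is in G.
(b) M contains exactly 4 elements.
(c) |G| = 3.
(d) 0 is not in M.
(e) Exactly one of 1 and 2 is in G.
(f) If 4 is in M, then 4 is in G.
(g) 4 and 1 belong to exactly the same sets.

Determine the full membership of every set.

G = {0, 1, 4}; M = {1, 2, 3, 4}

From (a): 0 ∈ G.
From (d): 0 ∉ M.
(b): only 4 candidates remain for M, so all are in.
(f): 4 ∈ G.
(g): 1 matches 4: 1 ∈ G.
(c): G already has 3, so the rest are out.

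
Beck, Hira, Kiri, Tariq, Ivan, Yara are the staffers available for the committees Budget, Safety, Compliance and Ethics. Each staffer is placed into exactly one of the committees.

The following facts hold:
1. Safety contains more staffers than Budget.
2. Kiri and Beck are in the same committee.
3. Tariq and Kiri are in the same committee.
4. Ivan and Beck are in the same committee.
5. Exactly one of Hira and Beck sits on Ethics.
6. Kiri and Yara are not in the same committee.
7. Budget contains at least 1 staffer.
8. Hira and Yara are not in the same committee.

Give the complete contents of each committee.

Budget = {Yara}; Safety = {Beck, Ivan, Kiri, Tariq}; Compliance = {}; Ethics = {Hira}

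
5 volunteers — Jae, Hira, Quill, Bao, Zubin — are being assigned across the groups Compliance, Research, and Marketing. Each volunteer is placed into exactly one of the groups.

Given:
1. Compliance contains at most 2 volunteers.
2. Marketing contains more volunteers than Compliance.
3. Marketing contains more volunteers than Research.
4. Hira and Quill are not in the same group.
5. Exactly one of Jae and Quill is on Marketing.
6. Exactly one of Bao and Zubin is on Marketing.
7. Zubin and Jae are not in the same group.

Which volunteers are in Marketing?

Marketing = {Bao, Hira, Jae}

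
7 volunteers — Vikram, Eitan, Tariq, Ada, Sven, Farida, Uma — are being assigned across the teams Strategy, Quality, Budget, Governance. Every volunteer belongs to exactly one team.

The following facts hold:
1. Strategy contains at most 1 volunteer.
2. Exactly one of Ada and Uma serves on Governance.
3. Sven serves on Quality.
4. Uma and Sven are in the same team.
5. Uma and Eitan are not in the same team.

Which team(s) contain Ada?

Ada: Governance

From (3): Sven ∈ Quality.
(4): Uma matches Sven: Uma ∉ Strategy.
(4): Uma matches Sven: Uma ∈ Quality.
(5): Eitan ∉ Quality.
(2) (exactly one): Ada ∈ Governance.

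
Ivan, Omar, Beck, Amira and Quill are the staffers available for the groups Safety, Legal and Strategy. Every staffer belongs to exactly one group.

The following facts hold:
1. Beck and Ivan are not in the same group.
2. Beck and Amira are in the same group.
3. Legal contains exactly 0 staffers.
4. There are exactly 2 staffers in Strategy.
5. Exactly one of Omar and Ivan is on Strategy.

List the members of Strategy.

Strategy = {Ivan, Quill}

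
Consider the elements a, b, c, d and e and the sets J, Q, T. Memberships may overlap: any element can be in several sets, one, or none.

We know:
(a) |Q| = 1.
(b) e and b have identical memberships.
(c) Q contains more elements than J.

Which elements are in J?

J = {}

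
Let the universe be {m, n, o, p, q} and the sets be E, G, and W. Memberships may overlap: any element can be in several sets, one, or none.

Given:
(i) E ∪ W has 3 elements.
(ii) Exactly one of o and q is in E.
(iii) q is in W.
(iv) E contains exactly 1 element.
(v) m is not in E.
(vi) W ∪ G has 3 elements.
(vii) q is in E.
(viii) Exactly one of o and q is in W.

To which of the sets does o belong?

From (iii): q ∈ W.
From (v): m ∉ E.
From (vii): q ∈ E.
(ii) (exactly one): o ∉ E.
(iv): E already has 1, so the rest are out.
(viii) (exactly one): o ∉ W.
Suppose o ∈ G: no assignment then satisfies all the clues, so o ∉ G.

o: none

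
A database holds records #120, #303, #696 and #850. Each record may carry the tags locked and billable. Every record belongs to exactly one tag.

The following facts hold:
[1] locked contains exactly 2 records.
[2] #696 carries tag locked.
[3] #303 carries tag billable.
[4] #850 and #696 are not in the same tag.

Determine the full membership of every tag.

From (2): #696 ∈ locked.
From (3): #303 ∈ billable.
(4): #850 ∉ locked.
Only one tag left: #850 ∈ billable.
(1): only 2 candidates remain for locked, so all are in.

locked = {#120, #696}; billable = {#303, #850}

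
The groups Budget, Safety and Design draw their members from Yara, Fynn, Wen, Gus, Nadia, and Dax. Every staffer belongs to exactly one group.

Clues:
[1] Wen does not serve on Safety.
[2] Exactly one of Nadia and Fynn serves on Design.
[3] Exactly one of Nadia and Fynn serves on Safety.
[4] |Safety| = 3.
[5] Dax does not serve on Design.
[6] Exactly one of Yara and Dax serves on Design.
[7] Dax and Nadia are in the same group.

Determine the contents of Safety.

From (1): Wen ∉ Safety.
From (5): Dax ∉ Design.
(6) (exactly one): Yara ∈ Design.
(7): Nadia matches Dax: Nadia ∉ Design.
(2) (exactly one): Fynn ∈ Design.
(3) (exactly one): Nadia ∈ Safety.
(4): only 3 candidates remain for Safety, so all are in.

Safety = {Dax, Gus, Nadia}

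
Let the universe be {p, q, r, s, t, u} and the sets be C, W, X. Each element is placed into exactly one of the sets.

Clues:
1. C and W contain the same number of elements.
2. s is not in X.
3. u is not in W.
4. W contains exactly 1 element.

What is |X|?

4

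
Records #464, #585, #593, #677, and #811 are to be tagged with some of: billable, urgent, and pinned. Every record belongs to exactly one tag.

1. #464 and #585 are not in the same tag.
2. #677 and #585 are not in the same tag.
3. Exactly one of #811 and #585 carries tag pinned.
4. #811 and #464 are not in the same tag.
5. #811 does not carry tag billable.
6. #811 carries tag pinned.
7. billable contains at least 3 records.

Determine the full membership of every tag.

billable = {#464, #593, #677}; urgent = {#585}; pinned = {#811}

From (5): #811 ∉ billable.
From (6): #811 ∈ pinned.
(3) (exactly one): #585 ∉ pinned.
(4): #464 ∉ pinned.
Suppose #464 ∉ billable: no assignment then satisfies all the clues, so #464 ∈ billable.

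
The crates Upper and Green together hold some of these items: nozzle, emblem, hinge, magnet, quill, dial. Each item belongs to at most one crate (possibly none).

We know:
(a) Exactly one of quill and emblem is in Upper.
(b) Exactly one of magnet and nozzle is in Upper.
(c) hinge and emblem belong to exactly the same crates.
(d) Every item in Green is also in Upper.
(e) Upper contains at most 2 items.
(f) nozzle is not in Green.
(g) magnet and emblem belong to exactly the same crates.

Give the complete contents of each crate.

Upper = {nozzle, quill}; Green = {}

From (f): nozzle ∉ Green.
Suppose nozzle ∉ Upper: no assignment then satisfies all the clues, so nozzle ∈ Upper.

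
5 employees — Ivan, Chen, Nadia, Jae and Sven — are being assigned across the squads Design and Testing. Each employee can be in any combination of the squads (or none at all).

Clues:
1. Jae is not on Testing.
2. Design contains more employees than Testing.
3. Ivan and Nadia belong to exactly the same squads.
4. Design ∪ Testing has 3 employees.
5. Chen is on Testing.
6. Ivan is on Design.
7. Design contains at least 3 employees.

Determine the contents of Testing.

Testing = {Chen}

From (1): Jae ∉ Testing.
From (5): Chen ∈ Testing.
From (6): Ivan ∈ Design.
(3): Nadia matches Ivan: Nadia ∈ Design.
Suppose Ivan ∈ Testing: no assignment then satisfies all the clues, so Ivan ∉ Testing.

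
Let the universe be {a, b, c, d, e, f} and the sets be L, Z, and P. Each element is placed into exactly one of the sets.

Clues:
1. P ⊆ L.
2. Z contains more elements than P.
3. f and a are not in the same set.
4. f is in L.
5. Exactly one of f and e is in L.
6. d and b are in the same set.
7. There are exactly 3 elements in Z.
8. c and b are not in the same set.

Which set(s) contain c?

c: Z

From (4): f ∈ L.
(3): a ∉ L.
(5) (exactly one): e ∉ L.
(1) contrapositive: a ∉ P.
(1) contrapositive: e ∉ P.
Only one set left: a ∈ Z.
Only one set left: e ∈ Z.
Suppose c ∈ L: no assignment then satisfies all the clues, so c ∉ L.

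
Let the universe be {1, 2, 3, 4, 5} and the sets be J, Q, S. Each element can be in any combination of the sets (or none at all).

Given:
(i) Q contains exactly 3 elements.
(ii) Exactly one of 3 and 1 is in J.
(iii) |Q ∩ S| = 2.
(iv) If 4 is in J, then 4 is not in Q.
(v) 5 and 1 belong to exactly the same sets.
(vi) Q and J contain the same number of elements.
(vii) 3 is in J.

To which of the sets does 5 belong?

5: Q, S

From (vii): 3 ∈ J.
(ii) (exactly one): 1 ∉ J.
(v): 5 matches 1: 5 ∉ J.
Suppose 5 ∉ Q: no assignment then satisfies all the clues, so 5 ∈ Q.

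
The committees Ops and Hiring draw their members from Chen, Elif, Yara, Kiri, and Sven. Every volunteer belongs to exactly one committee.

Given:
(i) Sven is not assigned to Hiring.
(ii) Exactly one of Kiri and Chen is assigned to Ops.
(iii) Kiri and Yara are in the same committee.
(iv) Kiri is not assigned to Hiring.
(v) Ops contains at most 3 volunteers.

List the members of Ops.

From (i): Sven ∉ Hiring.
From (iv): Kiri ∉ Hiring.
(iii): Yara matches Kiri: Yara ∉ Hiring.
Only one committee left: Yara ∈ Ops.
Only one committee left: Kiri ∈ Ops.
Only one committee left: Sven ∈ Ops.
(ii) (exactly one): Chen ∉ Ops.
(v): Ops already has 3, so the rest are out.
Only one committee left: Chen ∈ Hiring.
Only one committee left: Elif ∈ Hiring.

Ops = {Kiri, Sven, Yara}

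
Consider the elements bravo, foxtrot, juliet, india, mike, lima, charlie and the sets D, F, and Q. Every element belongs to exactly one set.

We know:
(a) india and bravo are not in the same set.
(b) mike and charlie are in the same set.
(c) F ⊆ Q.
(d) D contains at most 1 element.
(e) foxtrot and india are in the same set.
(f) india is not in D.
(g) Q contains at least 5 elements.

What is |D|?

1

From (f): india ∉ D.
(e): foxtrot matches india: foxtrot ∉ D.
Suppose bravo ∉ D: no assignment then satisfies all the clues, so bravo ∈ D.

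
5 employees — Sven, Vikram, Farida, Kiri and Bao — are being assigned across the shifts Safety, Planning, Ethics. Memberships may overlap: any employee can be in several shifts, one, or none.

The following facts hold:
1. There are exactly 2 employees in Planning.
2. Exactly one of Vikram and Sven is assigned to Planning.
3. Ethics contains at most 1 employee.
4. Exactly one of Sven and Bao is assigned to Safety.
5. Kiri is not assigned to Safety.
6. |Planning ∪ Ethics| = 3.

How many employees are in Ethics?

1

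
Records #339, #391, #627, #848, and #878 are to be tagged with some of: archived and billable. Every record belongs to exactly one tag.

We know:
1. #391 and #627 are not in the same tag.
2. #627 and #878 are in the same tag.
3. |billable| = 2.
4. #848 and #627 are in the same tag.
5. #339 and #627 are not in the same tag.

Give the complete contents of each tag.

archived = {#627, #848, #878}; billable = {#339, #391}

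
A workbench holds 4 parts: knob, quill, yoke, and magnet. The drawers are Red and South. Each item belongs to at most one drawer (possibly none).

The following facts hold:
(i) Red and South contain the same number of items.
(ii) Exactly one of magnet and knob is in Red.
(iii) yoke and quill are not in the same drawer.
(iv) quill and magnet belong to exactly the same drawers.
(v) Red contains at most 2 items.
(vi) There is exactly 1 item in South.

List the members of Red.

Red = {knob}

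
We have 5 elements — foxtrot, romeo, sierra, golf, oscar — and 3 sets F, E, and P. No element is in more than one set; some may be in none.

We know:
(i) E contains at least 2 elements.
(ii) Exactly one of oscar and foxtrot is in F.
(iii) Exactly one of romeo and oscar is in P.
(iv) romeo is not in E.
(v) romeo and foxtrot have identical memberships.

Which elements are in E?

E = {golf, sierra}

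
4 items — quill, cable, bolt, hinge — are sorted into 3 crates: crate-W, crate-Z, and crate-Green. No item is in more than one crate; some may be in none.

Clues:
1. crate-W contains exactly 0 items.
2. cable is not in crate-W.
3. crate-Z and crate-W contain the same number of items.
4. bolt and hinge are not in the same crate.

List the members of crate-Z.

crate-Z = {}

From (2): cable ∉ crate-W.
(1): crate-W already has 0, so the rest are out.
Suppose quill ∈ crate-Z: no assignment then satisfies all the clues, so quill ∉ crate-Z.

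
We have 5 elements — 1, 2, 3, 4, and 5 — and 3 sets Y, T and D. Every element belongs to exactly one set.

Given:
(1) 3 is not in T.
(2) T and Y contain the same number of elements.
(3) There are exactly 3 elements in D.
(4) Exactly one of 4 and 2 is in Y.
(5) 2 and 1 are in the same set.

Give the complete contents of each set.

Y = {4}; T = {5}; D = {1, 2, 3}

From (1): 3 ∉ T.
Suppose 1 ∈ Y: no assignment then satisfies all the clues, so 1 ∉ Y.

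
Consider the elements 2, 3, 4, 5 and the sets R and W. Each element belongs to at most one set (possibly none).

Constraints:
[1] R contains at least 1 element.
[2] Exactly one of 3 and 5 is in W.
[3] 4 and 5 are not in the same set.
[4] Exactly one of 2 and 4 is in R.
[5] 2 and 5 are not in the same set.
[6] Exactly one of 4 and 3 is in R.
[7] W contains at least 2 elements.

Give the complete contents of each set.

R = {4}; W = {2, 3}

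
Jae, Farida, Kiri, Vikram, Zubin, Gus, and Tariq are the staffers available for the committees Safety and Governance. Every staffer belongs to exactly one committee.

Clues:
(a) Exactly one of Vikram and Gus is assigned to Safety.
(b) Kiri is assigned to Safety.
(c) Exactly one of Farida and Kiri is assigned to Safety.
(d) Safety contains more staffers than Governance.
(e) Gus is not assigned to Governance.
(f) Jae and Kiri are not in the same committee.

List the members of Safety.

Safety = {Gus, Kiri, Tariq, Zubin}

From (b): Kiri ∈ Safety.
From (e): Gus ∉ Governance.
(c) (exactly one): Farida ∉ Safety.
(f): Jae ∉ Safety.
Only one committee left: Jae ∈ Governance.
Only one committee left: Farida ∈ Governance.
Only one committee left: Gus ∈ Safety.
(a) (exactly one): Vikram ∉ Safety.
Only one committee left: Vikram ∈ Governance.
Suppose Zubin ∉ Safety: no assignment then satisfies all the clues, so Zubin ∈ Safety.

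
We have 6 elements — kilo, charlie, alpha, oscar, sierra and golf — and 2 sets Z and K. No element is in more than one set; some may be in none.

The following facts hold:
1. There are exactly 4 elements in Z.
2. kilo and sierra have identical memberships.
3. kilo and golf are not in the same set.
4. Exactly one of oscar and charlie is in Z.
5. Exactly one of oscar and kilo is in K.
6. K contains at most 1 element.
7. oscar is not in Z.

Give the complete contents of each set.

Z = {alpha, charlie, kilo, sierra}; K = {oscar}

From (7): oscar ∉ Z.
(4) (exactly one): charlie ∈ Z.
Suppose kilo ∉ Z: no assignment then satisfies all the clues, so kilo ∈ Z.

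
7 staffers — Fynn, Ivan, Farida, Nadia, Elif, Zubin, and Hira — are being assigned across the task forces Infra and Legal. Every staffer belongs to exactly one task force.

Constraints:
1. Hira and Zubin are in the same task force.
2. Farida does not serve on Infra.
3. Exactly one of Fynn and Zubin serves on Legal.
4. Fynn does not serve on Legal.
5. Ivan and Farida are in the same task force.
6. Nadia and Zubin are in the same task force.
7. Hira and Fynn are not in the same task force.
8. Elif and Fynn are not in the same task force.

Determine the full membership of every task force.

From (2): Farida ∉ Infra.
From (4): Fynn ∉ Legal.
(3) (exactly one): Zubin ∈ Legal.
(5): Ivan matches Farida: Ivan ∉ Infra.
(6): Nadia matches Zubin: Nadia ∉ Infra.
(6): Nadia matches Zubin: Nadia ∈ Legal.
Only one task force left: Fynn ∈ Infra.
Only one task force left: Ivan ∈ Legal.
Only one task force left: Farida ∈ Legal.
(1): Hira matches Zubin: Hira ∉ Infra.
(1): Hira matches Zubin: Hira ∈ Legal.
Only one task force left: Elif ∈ Legal.

Infra = {Fynn}; Legal = {Elif, Farida, Hira, Ivan, Nadia, Zubin}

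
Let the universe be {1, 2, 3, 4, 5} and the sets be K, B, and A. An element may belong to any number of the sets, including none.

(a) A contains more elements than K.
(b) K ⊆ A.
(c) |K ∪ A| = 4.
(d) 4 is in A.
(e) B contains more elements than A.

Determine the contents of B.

From (d): 4 ∈ A.
Suppose 1 ∉ B: no assignment then satisfies all the clues, so 1 ∈ B.

B = {1, 2, 3, 4, 5}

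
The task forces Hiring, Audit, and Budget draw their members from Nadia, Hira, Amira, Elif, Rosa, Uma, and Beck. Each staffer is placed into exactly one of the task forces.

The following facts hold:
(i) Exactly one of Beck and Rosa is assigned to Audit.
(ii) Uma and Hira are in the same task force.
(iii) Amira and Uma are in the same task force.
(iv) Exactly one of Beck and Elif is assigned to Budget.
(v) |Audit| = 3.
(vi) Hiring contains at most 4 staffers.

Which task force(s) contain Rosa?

Rosa: Audit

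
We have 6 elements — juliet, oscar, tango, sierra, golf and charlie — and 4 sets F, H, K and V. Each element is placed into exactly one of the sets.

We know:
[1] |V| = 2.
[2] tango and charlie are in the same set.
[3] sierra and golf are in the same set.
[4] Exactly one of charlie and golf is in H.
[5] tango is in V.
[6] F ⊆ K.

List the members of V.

V = {charlie, tango}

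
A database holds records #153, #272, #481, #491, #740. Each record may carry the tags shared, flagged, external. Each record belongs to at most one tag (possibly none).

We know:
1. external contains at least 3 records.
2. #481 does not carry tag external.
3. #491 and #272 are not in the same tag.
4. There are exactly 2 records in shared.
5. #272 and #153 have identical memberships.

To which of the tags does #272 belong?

#272: external

From (2): #481 ∉ external.
Suppose #272 ∈ shared: no assignment then satisfies all the clues, so #272 ∉ shared.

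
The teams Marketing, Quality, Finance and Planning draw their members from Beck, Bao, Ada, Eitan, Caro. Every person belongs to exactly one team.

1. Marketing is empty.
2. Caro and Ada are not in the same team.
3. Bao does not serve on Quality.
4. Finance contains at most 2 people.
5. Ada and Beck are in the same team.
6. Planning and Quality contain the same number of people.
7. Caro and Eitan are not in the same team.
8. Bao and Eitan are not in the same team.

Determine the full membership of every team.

Marketing = {}; Quality = {Ada, Beck}; Finance = {Eitan}; Planning = {Bao, Caro}

From (3): Bao ∉ Quality.
(1): Marketing already has 0, so the rest are out.
Suppose Beck ∉ Quality: no assignment then satisfies all the clues, so Beck ∈ Quality.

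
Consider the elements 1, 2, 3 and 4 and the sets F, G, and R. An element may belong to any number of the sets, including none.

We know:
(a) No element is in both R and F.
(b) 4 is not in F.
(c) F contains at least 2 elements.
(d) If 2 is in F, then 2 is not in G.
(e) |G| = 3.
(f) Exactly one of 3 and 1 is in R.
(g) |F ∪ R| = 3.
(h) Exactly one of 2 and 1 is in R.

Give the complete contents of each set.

F = {2, 3}; G = {1, 3, 4}; R = {1}

From (b): 4 ∉ F.
Suppose 1 ∈ F: no assignment then satisfies all the clues, so 1 ∉ F.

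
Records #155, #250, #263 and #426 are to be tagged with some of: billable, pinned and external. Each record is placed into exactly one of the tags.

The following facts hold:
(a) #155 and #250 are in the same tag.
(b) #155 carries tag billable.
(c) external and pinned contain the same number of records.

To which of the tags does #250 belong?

#250: billable

From (b): #155 ∈ billable.
(a): #250 matches #155: #250 ∈ billable.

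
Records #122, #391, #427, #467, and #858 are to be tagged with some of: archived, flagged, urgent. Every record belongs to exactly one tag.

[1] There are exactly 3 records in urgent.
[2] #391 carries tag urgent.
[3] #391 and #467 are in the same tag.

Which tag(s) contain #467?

From (2): #391 ∈ urgent.
(3): #467 matches #391: #467 ∉ archived.
(3): #467 matches #391: #467 ∉ flagged.
(3): #467 matches #391: #467 ∈ urgent.

#467: urgent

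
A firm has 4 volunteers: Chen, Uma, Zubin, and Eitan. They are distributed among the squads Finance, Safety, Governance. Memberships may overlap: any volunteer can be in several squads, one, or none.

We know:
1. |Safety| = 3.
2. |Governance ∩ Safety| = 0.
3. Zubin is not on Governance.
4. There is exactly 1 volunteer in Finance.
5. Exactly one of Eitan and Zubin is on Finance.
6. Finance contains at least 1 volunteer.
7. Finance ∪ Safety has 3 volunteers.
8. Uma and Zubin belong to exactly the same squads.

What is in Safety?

From (3): Zubin ∉ Governance.
(8): Uma matches Zubin: Uma ∉ Governance.
Suppose Chen ∈ Safety: no assignment then satisfies all the clues, so Chen ∉ Safety.

Safety = {Eitan, Uma, Zubin}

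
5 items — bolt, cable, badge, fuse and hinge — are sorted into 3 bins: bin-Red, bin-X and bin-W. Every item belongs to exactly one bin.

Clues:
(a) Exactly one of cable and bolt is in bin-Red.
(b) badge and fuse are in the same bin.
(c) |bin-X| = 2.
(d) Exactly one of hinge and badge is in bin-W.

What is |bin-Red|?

1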